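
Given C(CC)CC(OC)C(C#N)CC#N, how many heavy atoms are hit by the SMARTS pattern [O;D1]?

0

Check the 13 heavy atoms by environment: 6× C (D2) → no; 2× C (D3) → no; 2× N (D1) → no; 2× C (D1) → no; 1× O (D2) → no.
No environment satisfies the query, so 0 matching atoms.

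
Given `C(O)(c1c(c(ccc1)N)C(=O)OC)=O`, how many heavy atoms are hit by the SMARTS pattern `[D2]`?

4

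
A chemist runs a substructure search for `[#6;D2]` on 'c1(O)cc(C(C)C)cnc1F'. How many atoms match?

Check the 11 heavy atoms by environment: 1× n (aromatic, D2) → no; 3× c (aromatic, D3) → no; 2× c (aromatic, D2) → match; 1× O (D1) → no; 1× C (D3) → no; 2× C (D1) → no; 1× F (D1) → no.
That gives 2 matching atoms.

2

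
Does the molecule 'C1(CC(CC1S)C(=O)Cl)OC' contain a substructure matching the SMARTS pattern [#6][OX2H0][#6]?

The pattern [#6][OX2H0][#6] describes an aliphatic oxygen bridging two carbons with no H on the oxygen — an ether.
The molecule carries a methoxy ether (-OCH3), whose atoms satisfy every constraint of the query, so the pattern matches.

Yes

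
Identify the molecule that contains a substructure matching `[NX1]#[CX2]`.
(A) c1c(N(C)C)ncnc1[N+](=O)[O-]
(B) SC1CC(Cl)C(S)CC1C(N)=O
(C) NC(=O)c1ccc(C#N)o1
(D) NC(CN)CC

[NX1]#[CX2] describes a nitrogen triple-bonded to a two-connected carbon (a nitrile).
(A) has a nitro group (-[N+](=O)[O-]) but there is no C#N triple bond.
(B) has a primary amide (-C(=O)NH2) but the nitrogen is NX3, not NX1.
(C) contains a nitrile (-C#N), which satisfies every atom and bond constraint.
(D) has a primary amino group (-NH2) but the nitrogen is NX3 (three connections), not NX1 triple-bonded.
So the answer is (C).

C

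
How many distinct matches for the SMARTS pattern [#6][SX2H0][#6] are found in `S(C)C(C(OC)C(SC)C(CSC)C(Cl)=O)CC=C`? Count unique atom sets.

3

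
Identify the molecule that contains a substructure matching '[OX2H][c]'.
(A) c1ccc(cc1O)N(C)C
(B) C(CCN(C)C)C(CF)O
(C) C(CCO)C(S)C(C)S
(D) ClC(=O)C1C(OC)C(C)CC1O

A

[OX2H][c] describes a hydroxyl oxygen attached to an aromatic carbon (a phenol).
(A) contains a hydroxyl group (-OH), which satisfies every atom and bond constraint.
(B) has a hydroxyl group (-OH) but the -OH is on an aliphatic carbon, not an aromatic c.
(C) has a hydroxyl group (-OH) but the -OH is on an aliphatic carbon, not an aromatic c.
(D) has a hydroxyl group (-OH) but the -OH is on an aliphatic carbon, not an aromatic c.
So the answer is (A).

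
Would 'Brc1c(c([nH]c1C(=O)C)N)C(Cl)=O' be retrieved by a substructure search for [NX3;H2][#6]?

The pattern [NX3;H2][#6] describes a trivalent nitrogen with two H attached to carbon — a primary amine.
The molecule carries a primary amino group (-NH2), whose atoms satisfy every constraint of the query, so the pattern matches.

Yes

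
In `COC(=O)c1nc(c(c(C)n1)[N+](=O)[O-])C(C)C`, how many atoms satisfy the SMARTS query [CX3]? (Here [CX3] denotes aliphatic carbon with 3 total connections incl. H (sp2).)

1

The query [CX3] means: C with X3: aliphatic carbon with exactly 3 total connections.
Check the 17 heavy atoms by environment: 2× n (aromatic, X2) → no; 4× c (aromatic, X3) → no; 5× C (X4) → no; 1× C (X3) → match; 2× O (X1) → no; 1× O (X2) → no; 1× N (charge +1, X3) → no; 1× O (charge -1, X1) → no.
That gives 1 matching atom.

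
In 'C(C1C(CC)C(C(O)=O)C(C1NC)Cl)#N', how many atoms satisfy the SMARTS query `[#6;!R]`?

5

The query [#6;!R] means: carbon not in any ring.
Check the 15 heavy atoms by environment: 5× C (in 5-ring) → no; 2× N (acyclic) → no; 5× C (acyclic) → match; 1× Cl (acyclic) → no; 2× O (acyclic) → no.
That gives 5 matching atoms.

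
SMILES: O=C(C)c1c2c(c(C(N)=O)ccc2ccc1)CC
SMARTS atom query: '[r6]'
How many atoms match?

The query [r6] means: r6 matches atoms in a six-membered ring.
Check the 18 heavy atoms by environment: 10× c (aromatic, in 6-ring) → match; 5× C (acyclic) → no; 2× O (acyclic) → no; 1× N (acyclic) → no.
That gives 10 matching atoms.

10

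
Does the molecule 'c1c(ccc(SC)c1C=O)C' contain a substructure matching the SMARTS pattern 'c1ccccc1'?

Yes

The pattern c1ccccc1 describes six aromatic carbons in a ring — a benzene ring.
The required atom environment is present in the molecule, so the pattern matches.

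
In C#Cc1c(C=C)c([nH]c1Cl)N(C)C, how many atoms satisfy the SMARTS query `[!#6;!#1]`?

3

The query [!#6;!#1] means: not carbon and not hydrogen — any heteroatom.
Check the 13 heavy atoms by environment: 1× n (aromatic) → match; 4× c (aromatic) → no; 1× N → match; 6× C → no; 1× Cl → match.
Summing the matching environments: 1 + 1 + 1 = 3 matching atoms.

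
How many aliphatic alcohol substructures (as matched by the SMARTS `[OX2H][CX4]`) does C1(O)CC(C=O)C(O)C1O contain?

3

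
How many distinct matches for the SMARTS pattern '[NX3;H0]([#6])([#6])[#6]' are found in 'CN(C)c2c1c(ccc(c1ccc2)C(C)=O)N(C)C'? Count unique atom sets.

[NX3;H0]([#6])([#6])[#6] is the SMARTS for a tertiary amine: a trivalent nitrogen with no H, bonded to three carbons.
The molecule carries 2 separate instances of a dimethylamino group (-N(CH3)2) meeting every constraint; each maps to a distinct set of atoms, giving 2 matches.

2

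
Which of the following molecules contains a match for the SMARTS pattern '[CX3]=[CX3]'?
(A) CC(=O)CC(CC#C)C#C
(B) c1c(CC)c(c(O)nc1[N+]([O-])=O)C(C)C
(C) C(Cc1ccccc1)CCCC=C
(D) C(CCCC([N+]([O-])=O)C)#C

C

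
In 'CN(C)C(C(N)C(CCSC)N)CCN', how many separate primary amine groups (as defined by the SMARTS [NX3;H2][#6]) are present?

3

[NX3;H2][#6] is the SMARTS for a primary amine: a trivalent nitrogen with two H attached to carbon.
The molecule carries 3 separate instances of a primary amino group (-NH2) meeting every constraint; each maps to a distinct set of atoms, giving 3 matches.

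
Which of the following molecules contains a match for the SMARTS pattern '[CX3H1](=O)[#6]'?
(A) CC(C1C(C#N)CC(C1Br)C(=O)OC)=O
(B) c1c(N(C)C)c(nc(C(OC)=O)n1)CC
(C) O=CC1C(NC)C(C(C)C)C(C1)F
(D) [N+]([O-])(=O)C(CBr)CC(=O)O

C

[CX3H1](=O)[#6] describes an sp2 carbon with one H, double-bonded to O and single-bonded to carbon (an aldehyde).
(A) has an acetyl/ketone group (-C(=O)CH3) but the carbonyl carbon has H0 (two carbon neighbours), not H1.
(B) has a methyl-ester group (-C(=O)OCH3) but the carbonyl carbon has H0, not H1.
(C) contains an aldehyde (-CHO), which satisfies every atom and bond constraint.
(D) has a carboxylic acid group (-C(=O)OH) but the carbonyl carbon has H0 and is bonded to O, not H1.
So the answer is (C).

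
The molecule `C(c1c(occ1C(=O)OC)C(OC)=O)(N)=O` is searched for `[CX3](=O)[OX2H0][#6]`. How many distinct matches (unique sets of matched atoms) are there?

[CX3](=O)[OX2H0][#6] is the SMARTS for an ester: a carbonyl carbon bonded to an oxygen that is itself bonded to carbon (no H on that O).
The molecule carries 2 separate instances of a methyl-ester group (-C(=O)OCH3) meeting every constraint; each maps to a distinct set of atoms, giving 2 matches.

2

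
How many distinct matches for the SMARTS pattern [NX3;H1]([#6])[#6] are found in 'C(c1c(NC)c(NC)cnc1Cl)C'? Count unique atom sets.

[NX3;H1]([#6])[#6] is the SMARTS for a secondary amine: a trivalent nitrogen with one H, bonded to two carbons.
The molecule carries 2 separate instances of an N-methylamino group (-NHCH3) meeting every constraint; each maps to a distinct set of atoms, giving 2 matches.

2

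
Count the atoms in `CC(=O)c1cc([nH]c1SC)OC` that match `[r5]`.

5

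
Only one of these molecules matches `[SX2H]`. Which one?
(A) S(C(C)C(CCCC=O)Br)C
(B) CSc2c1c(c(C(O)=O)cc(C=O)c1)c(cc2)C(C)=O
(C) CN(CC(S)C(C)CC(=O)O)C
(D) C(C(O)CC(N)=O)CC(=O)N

C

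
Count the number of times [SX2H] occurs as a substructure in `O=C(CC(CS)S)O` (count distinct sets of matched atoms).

2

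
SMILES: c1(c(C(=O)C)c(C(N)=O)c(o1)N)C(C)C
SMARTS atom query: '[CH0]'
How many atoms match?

2

The query [CH0] means: aliphatic carbon with no attached hydrogen.
Check the 15 heavy atoms by environment: 1× o (aromatic, H0) → no; 4× c (aromatic, H0) → no; 2× C (H0) → match; 2× O (H0) → no; 2× N (H2) → no; 1× C (H1) → no; 3× C (H3) → no.
That gives 2 matching atoms.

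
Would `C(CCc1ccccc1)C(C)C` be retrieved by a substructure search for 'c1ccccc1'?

Yes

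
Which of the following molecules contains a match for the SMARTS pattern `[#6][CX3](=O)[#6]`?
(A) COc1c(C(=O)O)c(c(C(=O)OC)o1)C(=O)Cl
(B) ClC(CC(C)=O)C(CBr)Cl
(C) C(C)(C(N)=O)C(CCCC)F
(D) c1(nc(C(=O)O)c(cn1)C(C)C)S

B

[#6][CX3](=O)[#6] describes a carbonyl carbon (no H) flanked by two carbons (a ketone).
(A) has a carboxylic acid group (-C(=O)OH) but one neighbour of the carbonyl carbon is O, not C.
(B) contains an acetyl/ketone group (-C(=O)CH3), which satisfies every atom and bond constraint.
(C) has a primary amide (-C(=O)NH2) but one neighbour of the carbonyl carbon is N, not C.
(D) has a carboxylic acid group (-C(=O)OH) but one neighbour of the carbonyl carbon is O, not C.
So the answer is (B).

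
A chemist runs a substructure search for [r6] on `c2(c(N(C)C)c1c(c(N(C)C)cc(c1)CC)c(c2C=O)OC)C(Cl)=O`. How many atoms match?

10

Check the 25 heavy atoms by environment: 10× c (aromatic, in 6-ring) → match; 2× N (acyclic) → no; 9× C (acyclic) → no; 3× O (acyclic) → no; 1× Cl (acyclic) → no.
That gives 10 matching atoms.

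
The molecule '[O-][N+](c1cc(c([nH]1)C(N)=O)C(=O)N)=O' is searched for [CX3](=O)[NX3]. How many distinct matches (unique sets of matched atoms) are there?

2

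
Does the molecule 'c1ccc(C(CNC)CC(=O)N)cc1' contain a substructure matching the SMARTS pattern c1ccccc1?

Yes

The pattern c1ccccc1 describes six aromatic carbons in a ring — a benzene ring.
The molecule carries a phenyl ring, whose atoms satisfy every constraint of the query, so the pattern matches.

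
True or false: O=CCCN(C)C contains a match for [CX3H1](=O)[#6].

The pattern [CX3H1](=O)[#6] describes an sp2 carbon with one H, double-bonded to O and single-bonded to carbon — an aldehyde.
The molecule carries an aldehyde (-CHO), whose atoms satisfy every constraint of the query, so the pattern matches.

True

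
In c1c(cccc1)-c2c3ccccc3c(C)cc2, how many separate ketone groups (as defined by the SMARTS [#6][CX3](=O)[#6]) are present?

[#6][CX3](=O)[#6] is the SMARTS for a ketone: a carbonyl carbon (no H) flanked by two carbons.
No fragment in the molecule satisfies every constraint, giving 0 matches.

0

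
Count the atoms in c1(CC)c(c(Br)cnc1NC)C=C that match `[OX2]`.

0

The query [OX2] means: aliphatic oxygen with two total connections — ether, hydroxyl, or ester single-bond O.
Check the 13 heavy atoms by environment: 1× n (aromatic, X2) → no; 5× c (aromatic, X3) → no; 1× N (X3) → no; 3× C (X4) → no; 2× C (X3) → no; 1× Br (X1) → no.
No environment satisfies the query, so 0 matching atoms.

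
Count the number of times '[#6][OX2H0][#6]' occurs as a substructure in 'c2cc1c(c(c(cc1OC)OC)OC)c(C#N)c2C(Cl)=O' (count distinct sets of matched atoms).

[#6][OX2H0][#6] is the SMARTS for an ether: an aliphatic oxygen bridging two carbons with no H on the oxygen.
The molecule carries 3 separate instances of a methoxy ether (-OCH3) meeting every constraint; each maps to a distinct set of atoms, giving 3 matches.

3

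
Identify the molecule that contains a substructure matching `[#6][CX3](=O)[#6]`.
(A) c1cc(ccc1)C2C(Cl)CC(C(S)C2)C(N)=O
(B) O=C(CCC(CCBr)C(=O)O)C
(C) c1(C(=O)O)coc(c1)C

B

[#6][CX3](=O)[#6] describes a carbonyl carbon (no H) flanked by two carbons (a ketone).
(A) has a primary amide (-C(=O)NH2) but one neighbour of the carbonyl carbon is N, not C.
(B) contains an acetyl/ketone group (-C(=O)CH3), which satisfies every atom and bond constraint.
(C) has a carboxylic acid group (-C(=O)OH) but one neighbour of the carbonyl carbon is O, not C.
So the answer is (B).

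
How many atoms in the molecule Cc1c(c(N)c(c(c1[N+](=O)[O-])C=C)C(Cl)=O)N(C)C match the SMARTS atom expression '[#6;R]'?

The query [#6;R] means: carbon that is part of a ring.
Check the 19 heavy atoms by environment: 6× c (aromatic, in 6-ring) → match; 6× C (acyclic) → no; 1× N (charge +1, acyclic) → no; 1× O (charge -1, acyclic) → no; 2× O (acyclic) → no; 2× N (acyclic) → no; 1× Cl (acyclic) → no.
That gives 6 matching atoms.

6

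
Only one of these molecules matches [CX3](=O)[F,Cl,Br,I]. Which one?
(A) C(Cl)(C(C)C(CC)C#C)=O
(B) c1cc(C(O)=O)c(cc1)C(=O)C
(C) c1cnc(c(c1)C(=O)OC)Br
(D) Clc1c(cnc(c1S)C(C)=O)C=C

A

[CX3](=O)[F,Cl,Br,I] describes a carbonyl carbon bonded to a halogen (an acyl halide).
(A) contains an acyl chloride (-C(=O)Cl), which satisfies every atom and bond constraint.
(B) has a carboxylic acid group (-C(=O)OH) but the carbonyl is bonded to -OH, not to a halogen.
(C) has a methyl-ester group (-C(=O)OCH3) but the carbonyl is bonded to -O-C, not to a halogen.
(D) has a chloro substituent but the Cl is not on a carbonyl carbon.
So the answer is (A).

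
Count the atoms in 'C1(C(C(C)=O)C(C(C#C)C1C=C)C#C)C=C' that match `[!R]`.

11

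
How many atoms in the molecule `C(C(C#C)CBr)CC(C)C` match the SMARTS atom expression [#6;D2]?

The query [#6;D2] means: any carbon bonded to exactly two heavy atoms.
Check the 10 heavy atoms by environment: 4× C (D2) → match; 2× C (D3) → no; 3× C (D1) → no; 1× Br (D1) → no.
That gives 4 matching atoms.

4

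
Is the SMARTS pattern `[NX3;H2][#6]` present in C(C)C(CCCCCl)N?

The pattern [NX3;H2][#6] describes a trivalent nitrogen with two H attached to carbon — a primary amine.
The molecule carries a primary amino group (-NH2), whose atoms satisfy every constraint of the query, so the pattern matches.

Yes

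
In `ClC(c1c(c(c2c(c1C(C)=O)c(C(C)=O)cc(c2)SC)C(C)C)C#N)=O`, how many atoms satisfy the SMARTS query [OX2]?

0

The query [OX2] means: aliphatic oxygen with two total connections — ether, hydroxyl, or ester single-bond O.
Check the 26 heavy atoms by environment: 10× c (aromatic, X3) → no; 6× C (X4) → no; 3× C (X3) → no; 3× O (X1) → no; 1× C (X2) → no; 1× N (X1) → no; 1× Cl (X1) → no; 1× S (X2) → no.
No environment satisfies the query, so 0 matching atoms.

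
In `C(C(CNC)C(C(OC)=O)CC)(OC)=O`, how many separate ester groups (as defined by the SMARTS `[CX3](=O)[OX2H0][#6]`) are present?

2

[CX3](=O)[OX2H0][#6] is the SMARTS for an ester: a carbonyl carbon bonded to an oxygen that is itself bonded to carbon (no H on that O).
The molecule carries 2 separate instances of a methyl-ester group (-C(=O)OCH3) meeting every constraint; each maps to a distinct set of atoms, giving 2 matches.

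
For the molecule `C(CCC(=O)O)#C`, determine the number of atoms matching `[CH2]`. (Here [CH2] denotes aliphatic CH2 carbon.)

The query [CH2] means: aliphatic carbon with exactly two hydrogens.
Check the 7 heavy atoms by environment: 2× C (H2) → match; 2× C (H0) → no; 1× O (H0) → no; 1× O (H1) → no; 1× C (H1) → no.
That gives 2 matching atoms.

2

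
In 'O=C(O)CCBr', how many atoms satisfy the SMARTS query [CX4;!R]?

2

Check the 6 heavy atoms by environment: 2× C (X4, acyclic) → match; 1× Br (X1, acyclic) → no; 1× C (X3, acyclic) → no; 1× O (X1, acyclic) → no; 1× O (X2, acyclic) → no.
That gives 2 matching atoms.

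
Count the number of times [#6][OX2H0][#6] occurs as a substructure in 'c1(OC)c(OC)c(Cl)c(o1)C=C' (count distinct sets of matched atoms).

2

[#6][OX2H0][#6] is the SMARTS for an ether: an aliphatic oxygen bridging two carbons with no H on the oxygen.
The molecule carries 2 separate instances of a methoxy ether (-OCH3) meeting every constraint; each maps to a distinct set of atoms, giving 2 matches.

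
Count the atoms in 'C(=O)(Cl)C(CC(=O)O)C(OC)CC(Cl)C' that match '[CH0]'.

2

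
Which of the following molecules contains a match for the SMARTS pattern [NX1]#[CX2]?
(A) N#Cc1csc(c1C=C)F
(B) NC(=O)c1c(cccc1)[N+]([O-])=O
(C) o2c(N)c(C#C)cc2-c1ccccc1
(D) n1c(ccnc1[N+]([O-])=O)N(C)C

A

[NX1]#[CX2] describes a nitrogen triple-bonded to a two-connected carbon (a nitrile).
(A) contains a nitrile (-C#N), which satisfies every atom and bond constraint.
(B) has a nitro group (-[N+](=O)[O-]) but there is no C#N triple bond.
(C) has a primary amino group (-NH2) but the nitrogen is NX3 (three connections), not NX1 triple-bonded.
(D) has a nitro group (-[N+](=O)[O-]) but there is no C#N triple bond.
So the answer is (A).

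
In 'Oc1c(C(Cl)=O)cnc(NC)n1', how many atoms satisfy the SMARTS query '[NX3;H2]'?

0

The query [NX3;H2] means: aliphatic N with 3 total connections, two of them H — an -NH2 nitrogen (amine or amide).
Check the 12 heavy atoms by environment: 2× n (aromatic, H0, X2) → no; 3× c (aromatic, H0, X3) → no; 1× c (aromatic, H1, X3) → no; 1× O (H1, X2) → no; 1× C (H0, X3) → no; 1× O (H0, X1) → no; 1× Cl (H0, X1) → no; 1× N (H1, X3) → no; 1× C (H3, X4) → no.
No environment satisfies the query, so 0 matching atoms.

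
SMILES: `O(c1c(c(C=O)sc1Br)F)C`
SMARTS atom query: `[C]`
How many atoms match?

2

The query [C] means: uppercase C matches aliphatic (non-aromatic) carbon only.
Check the 11 heavy atoms by environment: 1× s (aromatic) → no; 4× c (aromatic) → no; 2× C → match; 2× O → no; 1× Br → no; 1× F → no.
That gives 2 matching atoms.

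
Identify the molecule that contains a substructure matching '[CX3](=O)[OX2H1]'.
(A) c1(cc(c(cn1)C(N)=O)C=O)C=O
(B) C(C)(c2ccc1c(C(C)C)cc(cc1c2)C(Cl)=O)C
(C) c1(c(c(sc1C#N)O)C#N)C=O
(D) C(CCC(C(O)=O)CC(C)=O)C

[CX3](=O)[OX2H1] describes an sp2 carbon double-bonded to O and single-bonded to an -OH oxygen (a carboxylic acid).
(A) has an aldehyde (-CHO) but there is no singly-bonded oxygen on the carbonyl carbon.
(B) has an acyl chloride (-C(=O)Cl) but the carbonyl is bonded to Cl, not to an -OH oxygen.
(C) has an aldehyde (-CHO) but there is no singly-bonded oxygen on the carbonyl carbon.
(D) contains a carboxylic acid group (-C(=O)OH), which satisfies every atom and bond constraint.
So the answer is (D).

D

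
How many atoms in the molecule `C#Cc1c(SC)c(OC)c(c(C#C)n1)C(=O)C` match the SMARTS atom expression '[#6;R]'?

The query [#6;R] means: carbon that is part of a ring.
Check the 17 heavy atoms by environment: 1× n (aromatic, in 6-ring) → no; 5× c (aromatic, in 6-ring) → match; 8× C (acyclic) → no; 1× S (acyclic) → no; 2× O (acyclic) → no.
That gives 5 matching atoms.

5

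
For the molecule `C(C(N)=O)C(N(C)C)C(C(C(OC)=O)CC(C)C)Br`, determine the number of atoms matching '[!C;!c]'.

The query [!C;!c] means: neither aliphatic nor aromatic carbon — same as [!#6].
Check the 19 heavy atoms by environment: 13× C → no; 3× O → match; 2× N → match; 1× Br → match.
Summing the matching environments: 3 + 2 + 1 = 6 matching atoms.

6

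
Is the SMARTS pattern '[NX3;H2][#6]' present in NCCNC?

Yes

The pattern [NX3;H2][#6] describes a trivalent nitrogen with two H attached to carbon — a primary amine.
The molecule carries a primary amino group (-NH2), whose atoms satisfy every constraint of the query, so the pattern matches.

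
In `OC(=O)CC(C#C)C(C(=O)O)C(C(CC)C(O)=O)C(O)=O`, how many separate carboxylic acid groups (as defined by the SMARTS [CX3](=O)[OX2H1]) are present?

4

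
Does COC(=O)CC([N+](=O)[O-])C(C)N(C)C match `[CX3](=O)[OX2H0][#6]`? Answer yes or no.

The pattern [CX3](=O)[OX2H0][#6] describes a carbonyl carbon bonded to an oxygen that is itself bonded to carbon (no H on that O) — an ester.
The molecule carries a methyl-ester group (-C(=O)OCH3), whose atoms satisfy every constraint of the query, so the pattern matches.

Yes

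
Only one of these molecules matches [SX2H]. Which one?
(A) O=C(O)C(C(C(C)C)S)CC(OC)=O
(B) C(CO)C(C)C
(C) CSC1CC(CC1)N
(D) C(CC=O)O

A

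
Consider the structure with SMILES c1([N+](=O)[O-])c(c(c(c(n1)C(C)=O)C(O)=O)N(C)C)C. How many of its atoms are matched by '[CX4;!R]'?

The query [CX4;!R] means: aliphatic carbon with four total connections, not in a ring.
Check the 19 heavy atoms by environment: 1× n (aromatic, X2, in 6-ring) → no; 5× c (aromatic, X3, in 6-ring) → no; 2× C (X3, acyclic) → no; 3× O (X1, acyclic) → no; 4× C (X4, acyclic) → match; 1× N (X3, acyclic) → no; 1× O (X2, acyclic) → no; 1× N (charge +1, X3, acyclic) → no; 1× O (charge -1, X1, acyclic) → no.
That gives 4 matching atoms.

4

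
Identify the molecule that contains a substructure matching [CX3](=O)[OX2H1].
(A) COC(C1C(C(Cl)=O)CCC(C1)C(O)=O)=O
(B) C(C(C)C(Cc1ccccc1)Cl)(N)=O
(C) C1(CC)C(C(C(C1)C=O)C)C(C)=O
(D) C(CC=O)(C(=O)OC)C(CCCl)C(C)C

[CX3](=O)[OX2H1] describes an sp2 carbon double-bonded to O and single-bonded to an -OH oxygen (a carboxylic acid).
(A) contains a carboxylic acid group (-C(=O)OH), which satisfies every atom and bond constraint.
(B) has a primary amide (-C(=O)NH2) but the carbonyl is bonded to N, not to an -OH oxygen.
(C) has an aldehyde (-CHO) but there is no singly-bonded oxygen on the carbonyl carbon.
(D) has a methyl-ester group (-C(=O)OCH3) but the singly-bonded O has no H (OX2H0, not OX2H1).
So the answer is (A).

A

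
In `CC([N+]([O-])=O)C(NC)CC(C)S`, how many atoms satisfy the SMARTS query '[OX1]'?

2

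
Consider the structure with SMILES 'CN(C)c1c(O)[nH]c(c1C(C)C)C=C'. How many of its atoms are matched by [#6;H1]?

2

Check the 14 heavy atoms by environment: 1× n (aromatic, H1) → no; 4× c (aromatic, H0) → no; 2× C (H1) → match; 4× C (H3) → no; 1× C (H2) → no; 1× N (H0) → no; 1× O (H1) → no.
That gives 2 matching atoms.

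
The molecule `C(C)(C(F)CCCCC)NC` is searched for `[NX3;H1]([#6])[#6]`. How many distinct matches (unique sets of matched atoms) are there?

1

[NX3;H1]([#6])[#6] is the SMARTS for a secondary amine: a trivalent nitrogen with one H, bonded to two carbons.
Exactly one fragment in the molecule meets all constraints, giving 1 match.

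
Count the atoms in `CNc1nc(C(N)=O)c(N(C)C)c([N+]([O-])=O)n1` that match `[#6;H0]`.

The query [#6;H0] means: any carbon with no attached hydrogen.
Check the 17 heavy atoms by environment: 2× n (aromatic, H0) → no; 4× c (aromatic, H0) → match; 1× N (H1) → no; 3× C (H3) → no; 1× N (charge +1, H0) → no; 1× O (charge -1, H0) → no; 2× O (H0) → no; 1× C (H0) → match; 1× N (H2) → no; 1× N (H0) → no.
Summing the matching environments: 4 + 1 = 5 matching atoms.

5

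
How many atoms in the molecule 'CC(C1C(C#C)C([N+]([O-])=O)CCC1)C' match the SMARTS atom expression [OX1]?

2

The query [OX1] means: aliphatic oxygen with one total connection — typically a carbonyl =O or an oxide.
Check the 14 heavy atoms by environment: 9× C (X4) → no; 1× N (charge +1, X3) → no; 1× O (charge -1, X1) → match; 1× O (X1) → match; 2× C (X2) → no.
Summing the matching environments: 1 + 1 = 2 matching atoms.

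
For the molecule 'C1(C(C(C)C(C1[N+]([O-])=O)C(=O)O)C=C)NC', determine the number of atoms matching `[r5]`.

5

The query [r5] means: r5 matches atoms in a five-membered ring.
Check the 16 heavy atoms by environment: 5× C (in 5-ring) → match; 5× C (acyclic) → no; 1× N (charge +1, acyclic) → no; 1× O (charge -1, acyclic) → no; 3× O (acyclic) → no; 1× N (acyclic) → no.
That gives 5 matching atoms.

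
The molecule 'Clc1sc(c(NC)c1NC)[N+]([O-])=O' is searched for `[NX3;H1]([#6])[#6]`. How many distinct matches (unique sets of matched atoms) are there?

[NX3;H1]([#6])[#6] is the SMARTS for a secondary amine: a trivalent nitrogen with one H, bonded to two carbons.
The molecule carries 2 separate instances of an N-methylamino group (-NHCH3) meeting every constraint; each maps to a distinct set of atoms, giving 2 matches.

2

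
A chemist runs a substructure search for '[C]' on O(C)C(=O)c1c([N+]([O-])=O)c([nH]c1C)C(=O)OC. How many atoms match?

5

The query [C] means: uppercase C matches aliphatic (non-aromatic) carbon only.
Check the 17 heavy atoms by environment: 1× n (aromatic) → no; 4× c (aromatic) → no; 5× C → match; 5× O → no; 1× N (charge +1) → no; 1× O (charge -1) → no.
That gives 5 matching atoms.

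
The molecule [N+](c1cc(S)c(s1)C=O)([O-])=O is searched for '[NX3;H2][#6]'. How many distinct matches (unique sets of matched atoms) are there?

[NX3;H2][#6] is the SMARTS for a primary amine: a trivalent nitrogen with two H attached to carbon.
The molecule has a nitro group (-[N+](=O)[O-]), but the nitrogen is [N+] with no H, not NX3H2; nothing else fits, so there are 0 matches.

0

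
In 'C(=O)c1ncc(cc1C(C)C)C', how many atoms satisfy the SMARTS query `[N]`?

The query [N] means: uppercase N matches aliphatic (non-aromatic) nitrogen only.
Check the 12 heavy atoms by environment: 1× n (aromatic) → no; 5× c (aromatic) → no; 5× C → no; 1× O → no.
No environment satisfies the query, so 0 matching atoms.

0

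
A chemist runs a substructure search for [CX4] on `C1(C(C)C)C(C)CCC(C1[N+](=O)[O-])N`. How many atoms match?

The query [CX4] means: C with X4: aliphatic carbon with exactly 4 total connections (bonds + H).
Check the 14 heavy atoms by environment: 10× C (X4) → match; 1× N (X3) → no; 1× N (charge +1, X3) → no; 1× O (charge -1, X1) → no; 1× O (X1) → no.
That gives 10 matching atoms.

10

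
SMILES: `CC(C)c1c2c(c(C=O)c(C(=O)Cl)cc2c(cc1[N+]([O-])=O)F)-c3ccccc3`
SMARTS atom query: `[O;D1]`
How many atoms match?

The query [O;D1] means: aliphatic oxygen bonded to exactly one heavy atom.
Check the 28 heavy atoms by environment: 9× c (aromatic, D3) → no; 7× c (aromatic, D2) → no; 1× N (charge +1, D3) → no; 1× O (charge -1, D1) → match; 3× O (D1) → match; 1× F (D1) → no; 2× C (D3) → no; 1× Cl (D1) → no; 1× C (D2) → no; 2× C (D1) → no.
Summing the matching environments: 1 + 3 = 4 matching atoms.

4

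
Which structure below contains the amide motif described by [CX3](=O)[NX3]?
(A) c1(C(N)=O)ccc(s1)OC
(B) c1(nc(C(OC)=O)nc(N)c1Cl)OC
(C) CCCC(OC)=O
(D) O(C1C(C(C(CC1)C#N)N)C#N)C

A

[CX3](=O)[NX3] describes a carbonyl carbon bonded to a trivalent nitrogen (an amide).
(A) contains a primary amide (-C(=O)NH2), which satisfies every atom and bond constraint.
(B) has a methyl-ester group (-C(=O)OCH3) but the carbonyl is bonded to O, not to an NX3 nitrogen.
(C) has a methyl-ester group (-C(=O)OCH3) but the carbonyl is bonded to O, not to an NX3 nitrogen.
(D) has a nitrile (-C#N) but the nitrile N is NX1 (triple-bonded), not NX3.
So the answer is (A).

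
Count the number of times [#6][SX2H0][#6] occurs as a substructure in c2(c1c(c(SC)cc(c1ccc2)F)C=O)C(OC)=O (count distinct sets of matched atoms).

1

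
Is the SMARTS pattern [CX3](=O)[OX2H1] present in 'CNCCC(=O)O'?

Yes

The pattern [CX3](=O)[OX2H1] describes an sp2 carbon double-bonded to O and single-bonded to an -OH oxygen — a carboxylic acid.
The molecule carries a carboxylic acid group (-C(=O)OH), whose atoms satisfy every constraint of the query, so the pattern matches.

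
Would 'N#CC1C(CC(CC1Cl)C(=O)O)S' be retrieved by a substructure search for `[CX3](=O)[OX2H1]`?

The pattern [CX3](=O)[OX2H1] describes an sp2 carbon double-bonded to O and single-bonded to an -OH oxygen — a carboxylic acid.
The molecule carries a carboxylic acid group (-C(=O)OH), whose atoms satisfy every constraint of the query, so the pattern matches.

Yes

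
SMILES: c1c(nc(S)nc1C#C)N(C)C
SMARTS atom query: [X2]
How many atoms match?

Check the 12 heavy atoms by environment: 2× n (aromatic, X2) → match; 4× c (aromatic, X3) → no; 2× C (X2) → match; 1× S (X2) → match; 1× N (X3) → no; 2× C (X4) → no.
Summing the matching environments: 2 + 2 + 1 = 5 matching atoms.

5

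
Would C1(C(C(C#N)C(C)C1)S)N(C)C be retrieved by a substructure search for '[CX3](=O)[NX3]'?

No

The pattern [CX3](=O)[NX3] describes a carbonyl carbon bonded to a trivalent nitrogen — an amide.
The closest candidate here is a nitrile (-C#N), but the nitrile N is NX1 (triple-bonded), not NX3. No other fragment satisfies the full query, so there is no match.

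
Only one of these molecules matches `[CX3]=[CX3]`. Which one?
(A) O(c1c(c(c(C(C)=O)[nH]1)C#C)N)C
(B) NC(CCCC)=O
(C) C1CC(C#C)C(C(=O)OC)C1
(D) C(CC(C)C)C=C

D

[CX3]=[CX3] describes a non-aromatic C=C double bond between two sp2 carbons (an alkene).
(A) has an ethynyl group (-C#CH) but the C-C bond is a triple bond, not a double bond.
(B) has an ethyl group (-CH2CH3) but its C-C bond is a single bond between CX4 carbons, not CX3=CX3.
(C) has an ethynyl group (-C#CH) but the C-C bond is a triple bond, not a double bond.
(D) contains a vinyl group (-CH=CH2), which satisfies every atom and bond constraint.
So the answer is (D).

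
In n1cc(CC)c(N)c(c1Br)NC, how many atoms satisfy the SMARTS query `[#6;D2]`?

2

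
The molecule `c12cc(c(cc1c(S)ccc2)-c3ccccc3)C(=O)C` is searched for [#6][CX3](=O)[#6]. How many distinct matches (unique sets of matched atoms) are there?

[#6][CX3](=O)[#6] is the SMARTS for a ketone: a carbonyl carbon (no H) flanked by two carbons.
Exactly one fragment in the molecule meets all constraints, giving 1 match.

1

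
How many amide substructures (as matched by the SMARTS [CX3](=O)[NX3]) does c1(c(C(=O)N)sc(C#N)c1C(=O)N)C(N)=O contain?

[CX3](=O)[NX3] is the SMARTS for an amide: a carbonyl carbon bonded to a trivalent nitrogen.
The molecule carries 3 separate instances of a primary amide (-C(=O)NH2) meeting every constraint; each maps to a distinct set of atoms, giving 3 matches.

3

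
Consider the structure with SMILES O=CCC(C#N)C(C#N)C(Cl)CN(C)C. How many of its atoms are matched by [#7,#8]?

4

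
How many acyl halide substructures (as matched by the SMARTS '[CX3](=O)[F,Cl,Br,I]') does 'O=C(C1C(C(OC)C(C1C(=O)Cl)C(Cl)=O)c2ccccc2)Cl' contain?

[CX3](=O)[F,Cl,Br,I] is the SMARTS for an acyl halide: a carbonyl carbon bonded to a halogen.
The molecule carries 3 separate instances of an acyl chloride (-C(=O)Cl) meeting every constraint; each maps to a distinct set of atoms, giving 3 matches.

3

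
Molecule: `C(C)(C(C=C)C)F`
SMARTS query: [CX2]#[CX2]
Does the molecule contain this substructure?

No

The pattern [CX2]#[CX2] describes a carbon-carbon triple bond — an alkyne.
The closest candidate here is a vinyl group (-CH=CH2), but the C=C is a double bond; both carbons are CX3, not CX2. No other fragment satisfies the full query, so there is no match.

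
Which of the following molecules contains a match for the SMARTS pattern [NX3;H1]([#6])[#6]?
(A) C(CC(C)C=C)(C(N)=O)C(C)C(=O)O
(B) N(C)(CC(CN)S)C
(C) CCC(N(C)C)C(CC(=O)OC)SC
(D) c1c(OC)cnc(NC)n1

D

[NX3;H1]([#6])[#6] describes a trivalent nitrogen with one H, bonded to two carbons (a secondary amine).
(A) has a primary amide (-C(=O)NH2) but the -C(=O)NH2 nitrogen has H2, not H1.
(B) has a dimethylamino group (-N(CH3)2) but the nitrogen has H0, not H1.
(C) has a dimethylamino group (-N(CH3)2) but the nitrogen has H0, not H1.
(D) contains an N-methylamino group (-NHCH3), which satisfies every atom and bond constraint.
So the answer is (D).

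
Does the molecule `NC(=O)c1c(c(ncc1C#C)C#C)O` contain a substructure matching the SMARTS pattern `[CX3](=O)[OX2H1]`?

The pattern [CX3](=O)[OX2H1] describes an sp2 carbon double-bonded to O and single-bonded to an -OH oxygen — a carboxylic acid.
The closest candidate here is a primary amide (-C(=O)NH2), but the carbonyl is bonded to N, not to an -OH oxygen. No other fragment satisfies the full query, so there is no match.

No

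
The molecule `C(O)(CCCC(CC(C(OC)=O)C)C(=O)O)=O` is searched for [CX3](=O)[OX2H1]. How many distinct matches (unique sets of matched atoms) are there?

[CX3](=O)[OX2H1] is the SMARTS for a carboxylic acid: an sp2 carbon double-bonded to O and single-bonded to an -OH oxygen.
The molecule carries 2 separate instances of a carboxylic acid group (-C(=O)OH) meeting every constraint; each maps to a distinct set of atoms, giving 2 matches.

2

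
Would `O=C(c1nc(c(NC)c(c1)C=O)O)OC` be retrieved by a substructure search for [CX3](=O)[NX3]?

No

The pattern [CX3](=O)[NX3] describes a carbonyl carbon bonded to a trivalent nitrogen — an amide.
The closest candidate here is a methyl-ester group (-C(=O)OCH3), but the carbonyl is bonded to O, not to an NX3 nitrogen. No other fragment satisfies the full query, so there is no match.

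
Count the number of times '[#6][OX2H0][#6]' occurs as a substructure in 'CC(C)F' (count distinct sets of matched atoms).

0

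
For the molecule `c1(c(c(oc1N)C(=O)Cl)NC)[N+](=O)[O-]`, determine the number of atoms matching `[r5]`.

5

The query [r5] means: r5 matches atoms in a five-membered ring.
Check the 14 heavy atoms by environment: 1× o (aromatic, in 5-ring) → match; 4× c (aromatic, in 5-ring) → match; 2× N (acyclic) → no; 2× C (acyclic) → no; 1× N (charge +1, acyclic) → no; 1× O (charge -1, acyclic) → no; 2× O (acyclic) → no; 1× Cl (acyclic) → no.
Summing the matching environments: 1 + 4 = 5 matching atoms.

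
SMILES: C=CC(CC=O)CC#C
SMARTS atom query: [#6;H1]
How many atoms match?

The query [#6;H1] means: any carbon bearing exactly one hydrogen.
Check the 9 heavy atoms by environment: 3× C (H2) → no; 4× C (H1) → match; 1× C (H0) → no; 1× O (H0) → no.
That gives 4 matching atoms.

4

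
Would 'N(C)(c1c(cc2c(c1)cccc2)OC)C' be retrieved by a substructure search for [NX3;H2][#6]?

No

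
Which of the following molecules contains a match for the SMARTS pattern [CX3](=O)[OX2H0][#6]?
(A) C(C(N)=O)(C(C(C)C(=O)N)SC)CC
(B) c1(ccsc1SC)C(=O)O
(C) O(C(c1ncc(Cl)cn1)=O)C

C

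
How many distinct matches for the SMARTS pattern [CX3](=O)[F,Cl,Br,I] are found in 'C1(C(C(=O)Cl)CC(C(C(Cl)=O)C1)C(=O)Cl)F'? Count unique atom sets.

3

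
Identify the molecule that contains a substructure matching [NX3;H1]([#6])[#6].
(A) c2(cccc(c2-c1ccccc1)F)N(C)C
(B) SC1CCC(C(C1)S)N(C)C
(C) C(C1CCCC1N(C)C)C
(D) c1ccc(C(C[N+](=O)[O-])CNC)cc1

D

[NX3;H1]([#6])[#6] describes a trivalent nitrogen with one H, bonded to two carbons (a secondary amine).
(A) has a dimethylamino group (-N(CH3)2) but the nitrogen has H0, not H1.
(B) has a dimethylamino group (-N(CH3)2) but the nitrogen has H0, not H1.
(C) has a dimethylamino group (-N(CH3)2) but the nitrogen has H0, not H1.
(D) contains an N-methylamino group (-NHCH3), which satisfies every atom and bond constraint.
So the answer is (D).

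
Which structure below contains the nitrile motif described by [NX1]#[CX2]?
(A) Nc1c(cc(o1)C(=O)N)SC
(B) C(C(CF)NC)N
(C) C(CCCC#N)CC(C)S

C

[NX1]#[CX2] describes a nitrogen triple-bonded to a two-connected carbon (a nitrile).
(A) has a primary amino group (-NH2) but the nitrogen is NX3 (three connections), not NX1 triple-bonded.
(B) has a primary amino group (-NH2) but the nitrogen is NX3 (three connections), not NX1 triple-bonded.
(C) contains a nitrile (-C#N), which satisfies every atom and bond constraint.
So the answer is (C).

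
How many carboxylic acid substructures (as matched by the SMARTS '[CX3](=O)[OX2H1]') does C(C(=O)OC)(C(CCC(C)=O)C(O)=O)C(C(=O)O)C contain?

[CX3](=O)[OX2H1] is the SMARTS for a carboxylic acid: an sp2 carbon double-bonded to O and single-bonded to an -OH oxygen.
The molecule carries 2 separate instances of a carboxylic acid group (-C(=O)OH) meeting every constraint; each maps to a distinct set of atoms, giving 2 matches.

2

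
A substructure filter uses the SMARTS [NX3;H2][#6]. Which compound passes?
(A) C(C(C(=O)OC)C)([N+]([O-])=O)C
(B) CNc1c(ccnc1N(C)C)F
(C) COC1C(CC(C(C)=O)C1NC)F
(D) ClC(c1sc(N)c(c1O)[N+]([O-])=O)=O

D

[NX3;H2][#6] describes a trivalent nitrogen with two H attached to carbon (a primary amine).
(A) has a nitro group (-[N+](=O)[O-]) but the nitrogen is [N+] with no H, not NX3H2.
(B) has a dimethylamino group (-N(CH3)2) but the nitrogen has H0, not H2.
(C) has an N-methylamino group (-NHCH3) but the nitrogen bears two carbons and only one H (H1), not H2.
(D) contains a primary amino group (-NH2), which satisfies every atom and bond constraint.
So the answer is (D).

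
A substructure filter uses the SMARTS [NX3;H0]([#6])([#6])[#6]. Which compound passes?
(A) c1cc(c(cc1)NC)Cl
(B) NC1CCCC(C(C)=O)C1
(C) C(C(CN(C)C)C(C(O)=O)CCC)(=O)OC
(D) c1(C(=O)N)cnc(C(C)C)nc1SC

C

[NX3;H0]([#6])([#6])[#6] describes a trivalent nitrogen with no H, bonded to three carbons (a tertiary amine).
(A) has an N-methylamino group (-NHCH3) but the nitrogen still has one H (H1), not H0.
(B) has a primary amino group (-NH2) but the nitrogen has H2, not H0 with three carbons.
(C) contains a dimethylamino group (-N(CH3)2), which satisfies every atom and bond constraint.
(D) has a primary amide (-C(=O)NH2) but the amide nitrogen has H2 and only one carbon neighbour.
So the answer is (C).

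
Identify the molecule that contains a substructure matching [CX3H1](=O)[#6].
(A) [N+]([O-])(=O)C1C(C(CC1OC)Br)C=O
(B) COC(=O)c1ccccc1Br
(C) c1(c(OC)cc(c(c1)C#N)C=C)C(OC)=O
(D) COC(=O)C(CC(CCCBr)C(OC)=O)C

[CX3H1](=O)[#6] describes an sp2 carbon with one H, double-bonded to O and single-bonded to carbon (an aldehyde).
(A) contains an aldehyde (-CHO), which satisfies every atom and bond constraint.
(B) has a methyl-ester group (-C(=O)OCH3) but the carbonyl carbon has H0, not H1.
(C) has a methyl-ester group (-C(=O)OCH3) but the carbonyl carbon has H0, not H1.
(D) has a methyl-ester group (-C(=O)OCH3) but the carbonyl carbon has H0, not H1.
So the answer is (A).

A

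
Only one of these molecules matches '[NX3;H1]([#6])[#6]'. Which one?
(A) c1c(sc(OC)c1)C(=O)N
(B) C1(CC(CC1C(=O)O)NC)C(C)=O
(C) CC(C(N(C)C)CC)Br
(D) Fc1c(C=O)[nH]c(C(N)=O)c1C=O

[NX3;H1]([#6])[#6] describes a trivalent nitrogen with one H, bonded to two carbons (a secondary amine).
(A) has a primary amide (-C(=O)NH2) but the -C(=O)NH2 nitrogen has H2, not H1.
(B) contains an N-methylamino group (-NHCH3), which satisfies every atom and bond constraint.
(C) has a dimethylamino group (-N(CH3)2) but the nitrogen has H0, not H1.
(D) has a primary amide (-C(=O)NH2) but the -C(=O)NH2 nitrogen has H2, not H1.
So the answer is (B).

B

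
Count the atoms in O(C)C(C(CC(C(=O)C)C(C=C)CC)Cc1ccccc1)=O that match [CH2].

4

The query [CH2] means: aliphatic carbon with exactly two hydrogens.
Check the 22 heavy atoms by environment: 3× C (H3) → no; 4× C (H2) → match; 4× C (H1) → no; 1× c (aromatic, H0) → no; 5× c (aromatic, H1) → no; 2× C (H0) → no; 3× O (H0) → no.
That gives 4 matching atoms.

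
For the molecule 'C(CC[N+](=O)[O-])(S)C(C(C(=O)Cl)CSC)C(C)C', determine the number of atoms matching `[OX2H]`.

Check the 18 heavy atoms by environment: 3× C (H2, X4) → no; 4× C (H1, X4) → no; 1× C (H0, X3) → no; 2× O (H0, X1) → no; 1× Cl (H0, X1) → no; 1× N (charge +1, H0, X3) → no; 1× O (charge -1, H0, X1) → no; 1× S (H1, X2) → no; 1× S (H0, X2) → no; 3× C (H3, X4) → no.
No environment satisfies the query, so 0 matching atoms.

0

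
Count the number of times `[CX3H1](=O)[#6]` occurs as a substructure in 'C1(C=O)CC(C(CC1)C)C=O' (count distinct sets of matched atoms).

[CX3H1](=O)[#6] is the SMARTS for an aldehyde: an sp2 carbon with one H, double-bonded to O and single-bonded to carbon.
The molecule carries 2 separate instances of an aldehyde (-CHO) meeting every constraint; each maps to a distinct set of atoms, giving 2 matches.

2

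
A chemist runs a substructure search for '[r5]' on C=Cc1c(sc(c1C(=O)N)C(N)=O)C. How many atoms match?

5

Check the 14 heavy atoms by environment: 1× s (aromatic, in 5-ring) → match; 4× c (aromatic, in 5-ring) → match; 5× C (acyclic) → no; 2× O (acyclic) → no; 2× N (acyclic) → no.
Summing the matching environments: 1 + 4 = 5 matching atoms.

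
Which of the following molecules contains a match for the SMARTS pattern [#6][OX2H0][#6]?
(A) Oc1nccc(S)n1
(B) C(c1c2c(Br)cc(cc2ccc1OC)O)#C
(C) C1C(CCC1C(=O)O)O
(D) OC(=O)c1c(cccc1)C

B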